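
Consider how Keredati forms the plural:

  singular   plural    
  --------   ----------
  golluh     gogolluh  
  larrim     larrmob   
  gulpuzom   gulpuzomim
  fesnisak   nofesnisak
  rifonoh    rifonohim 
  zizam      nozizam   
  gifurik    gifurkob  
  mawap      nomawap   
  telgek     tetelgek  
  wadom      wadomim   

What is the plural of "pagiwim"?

zizam and larrim both end in -m yet inflect differently (nozizam, larrmob), so the final letter is not what conditions the rule; the last vowel is.
"pagiwim" has last vowel 'i'. The stems whose last vowel is 'i' (larrim → larrmob, gifurik → gifurkob) delete the last vowel and add -ob.
The other patterns: stems whose last vowel is 'a' add the prefix no-; stems whose last vowel is 'o' add -im; stems whose last vowel is 'e' or 'u' repeat the first consonant+vowel as a prefix.
So pagiwim → pagiwmob.

pagiwmob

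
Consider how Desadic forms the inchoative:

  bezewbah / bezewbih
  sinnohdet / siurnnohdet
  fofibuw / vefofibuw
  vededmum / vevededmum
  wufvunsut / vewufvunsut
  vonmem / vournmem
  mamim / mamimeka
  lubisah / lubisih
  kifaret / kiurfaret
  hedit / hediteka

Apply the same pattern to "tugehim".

hedit and kifaret both end in -t yet inflect differently (hediteka, kiurfaret), so the final letter is not what conditions the rule; the last vowel is.
"tugehim" has last vowel 'i'. The stems whose last vowel is 'i' (hedit → hediteka, mamim → mamimeka) add -eka.
The other patterns: stems whose last vowel is 'a' change the last vowel to 'i'; stems whose last vowel is 'e' insert -ur- after the first vowel; stems whose last vowel is 'u' add the prefix ve-.
So tugehim → tugehimeka.

tugehimeka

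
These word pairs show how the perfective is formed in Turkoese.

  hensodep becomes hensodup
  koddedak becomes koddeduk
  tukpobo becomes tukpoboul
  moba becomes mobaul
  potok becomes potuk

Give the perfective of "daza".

dazaul

"daza" ends in a vowel. The stems ending in a vowel (moba → mobaul, tukpobo → tukpoboul) add -ul.
So daza → dazaul.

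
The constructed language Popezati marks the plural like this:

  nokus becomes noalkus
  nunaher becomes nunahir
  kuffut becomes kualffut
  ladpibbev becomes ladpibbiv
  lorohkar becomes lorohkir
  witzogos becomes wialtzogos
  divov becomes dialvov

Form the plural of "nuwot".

nualwot

ladpibbev and divov both end in -v yet inflect differently (ladpibbiv, dialvov), so the final letter is not what conditions the rule; the last vowel is.
"nuwot" has last vowel 'o'. The stems whose last vowel is 'o' (divov → dialvov, witzogos → wialtzogos) insert -al- after the first vowel.
The other pattern: stems whose last vowel is 'a' or 'e' change the last vowel to 'i'.
So nuwot → nualwot.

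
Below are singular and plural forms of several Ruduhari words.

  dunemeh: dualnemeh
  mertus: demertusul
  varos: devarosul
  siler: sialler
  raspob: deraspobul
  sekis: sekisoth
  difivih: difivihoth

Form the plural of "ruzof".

"ruzof" has last vowel 'o'. The stems whose last vowel is 'o' (raspob → deraspobul, varos → devarosul) add de- … -ul around the stem.
The other patterns: stems whose last vowel is 'i' add -oth; stems whose last vowel is 'e' insert -al- after the first vowel.
So ruzof → deruzoful.

deruzoful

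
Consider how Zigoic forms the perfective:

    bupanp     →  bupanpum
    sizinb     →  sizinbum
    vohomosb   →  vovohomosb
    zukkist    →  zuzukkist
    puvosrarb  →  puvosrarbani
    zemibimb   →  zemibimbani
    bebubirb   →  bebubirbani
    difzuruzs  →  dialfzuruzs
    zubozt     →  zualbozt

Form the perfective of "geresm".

gegeresm

"geresm" has second-to-last letter 's'. The stems whose second-to-last letter is 's' (vohomosb → vovohomosb, zukkist → zuzukkist) repeat the first consonant+vowel as a prefix.
So geresm → gegeresm.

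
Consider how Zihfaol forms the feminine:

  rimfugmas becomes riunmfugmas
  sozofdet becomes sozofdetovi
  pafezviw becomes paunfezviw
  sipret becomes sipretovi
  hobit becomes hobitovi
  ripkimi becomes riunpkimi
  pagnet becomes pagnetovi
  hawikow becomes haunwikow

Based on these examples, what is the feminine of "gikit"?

gikitovi

hobit and pafezviw both have last vowel 'i' yet inflect differently (hobitovi, paunfezviw), so the last vowel is not what conditions the rule; the final letter is.
"gikit" ends in -t. The stems ending in -t (sozofdet → sozofdetovi, pagnet → pagnetovi, sipret → sipretovi) add -ovi.
So gikit → gikitovi.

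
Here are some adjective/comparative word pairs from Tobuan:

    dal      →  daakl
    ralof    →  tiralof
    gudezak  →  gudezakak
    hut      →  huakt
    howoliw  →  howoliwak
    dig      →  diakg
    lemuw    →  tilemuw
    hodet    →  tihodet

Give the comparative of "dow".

doakw

"dow" has 1 vowel. The stems with 1 vowel (dig → diakg, dal → daakl, hut → huakt) insert -ak- after the first vowel.
The other patterns: stems with 2 vowels add the prefix ti-; stems with 3 vowels add -ak.
So dow → doakw.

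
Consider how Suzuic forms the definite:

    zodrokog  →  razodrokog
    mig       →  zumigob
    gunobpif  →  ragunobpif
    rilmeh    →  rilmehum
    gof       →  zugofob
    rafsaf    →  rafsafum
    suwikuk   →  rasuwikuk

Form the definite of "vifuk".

vifukum

gof and rafsaf both end in -f yet inflect differently (zugofob, rafsafum), so the final letter is not what conditions the rule; the number of vowels is.
"vifuk" has 2 vowels. The stems with 2 vowels (rafsaf → rafsafum, rilmeh → rilmehum) add -um.
The other patterns: stems with 1 vowel add zu- … -ob around the stem; stems with 3 vowels add the prefix ra-.
So vifuk → vifukum.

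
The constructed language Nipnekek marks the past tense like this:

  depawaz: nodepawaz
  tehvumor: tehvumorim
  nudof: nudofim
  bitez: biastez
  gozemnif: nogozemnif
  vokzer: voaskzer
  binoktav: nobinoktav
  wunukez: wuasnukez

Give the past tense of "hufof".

tehvumor and vokzer both end in -r yet inflect differently (tehvumorim, voaskzer), so the final letter is not what conditions the rule; the last vowel is.
"hufof" has last vowel 'o'. The stems whose last vowel is 'o' (nudof → nudofim, tehvumor → tehvumorim) add -im.
So hufof → hufofim.

hufofim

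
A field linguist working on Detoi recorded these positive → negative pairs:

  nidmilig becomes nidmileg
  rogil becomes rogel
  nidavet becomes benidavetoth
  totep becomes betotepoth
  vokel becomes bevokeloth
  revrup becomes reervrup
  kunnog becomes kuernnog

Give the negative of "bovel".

beboveloth

rogil and vokel both end in -l yet inflect differently (rogel, bevokeloth), so the final letter is not what conditions the rule; the last vowel is.
"bovel" has last vowel 'e'. The stems whose last vowel is 'e' (nidavet → benidavetoth, totep → betotepoth, vokel → bevokeloth) add be- … -oth around the stem.
The other patterns: stems whose last vowel is 'i' change the last vowel to 'e'; stems whose last vowel is 'o' or 'u' insert -er- after the first vowel.
So bovel → beboveloth.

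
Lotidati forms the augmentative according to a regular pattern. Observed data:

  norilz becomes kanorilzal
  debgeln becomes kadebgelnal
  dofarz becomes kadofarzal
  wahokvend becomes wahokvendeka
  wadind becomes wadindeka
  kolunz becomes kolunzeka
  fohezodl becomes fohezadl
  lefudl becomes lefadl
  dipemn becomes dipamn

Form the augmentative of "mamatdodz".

mamatdadz

"mamatdodz" has second-to-last letter 'd'. The stems whose second-to-last letter is 'd' (fohezodl → fohezadl, lefudl → lefadl) change the last vowel to 'a'.
So mamatdodz → mamatdadz.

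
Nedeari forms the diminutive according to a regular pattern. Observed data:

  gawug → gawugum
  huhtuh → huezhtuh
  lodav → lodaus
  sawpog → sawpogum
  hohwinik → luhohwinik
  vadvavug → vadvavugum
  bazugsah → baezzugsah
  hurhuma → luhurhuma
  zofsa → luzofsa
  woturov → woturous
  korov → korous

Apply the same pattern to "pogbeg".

sawpog and woturov both have last vowel 'o' yet inflect differently (sawpogum, woturous), so the last vowel is not what conditions the rule; the final letter is.
"pogbeg" ends in -g. The stems ending in -g (gawug → gawugum, vadvavug → vadvavugum, sawpog → sawpogum) add -um.
So pogbeg → pogbegum.

pogbegum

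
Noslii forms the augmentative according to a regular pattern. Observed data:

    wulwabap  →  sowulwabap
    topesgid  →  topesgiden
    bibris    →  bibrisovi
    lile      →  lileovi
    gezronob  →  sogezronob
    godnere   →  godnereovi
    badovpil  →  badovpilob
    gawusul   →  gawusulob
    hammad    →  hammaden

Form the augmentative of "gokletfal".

gokletfalob

badovpil and topesgid both have last vowel 'i' yet inflect differently (badovpilob, topesgiden), so the last vowel is not what conditions the rule; the final letter is.
"gokletfal" ends in -l. The stems ending in -l (badovpil → badovpilob, gawusul → gawusulob) add -ob.
So gokletfal → gokletfalob.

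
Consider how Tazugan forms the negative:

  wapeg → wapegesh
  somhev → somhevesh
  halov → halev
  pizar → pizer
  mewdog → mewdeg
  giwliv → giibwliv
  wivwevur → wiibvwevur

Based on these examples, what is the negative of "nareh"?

narehesh

somhev and halov both end in -v yet inflect differently (somhevesh, halev), so the final letter is not what conditions the rule; the last vowel is.
"nareh" has last vowel 'e'. The stems whose last vowel is 'e' (wapeg → wapegesh, somhev → somhevesh) add -esh.
The other patterns: stems whose last vowel is 'a' or 'o' change the last vowel to 'e'; stems whose last vowel is 'i' or 'u' insert -ib- after the first vowel.
So nareh → narehesh.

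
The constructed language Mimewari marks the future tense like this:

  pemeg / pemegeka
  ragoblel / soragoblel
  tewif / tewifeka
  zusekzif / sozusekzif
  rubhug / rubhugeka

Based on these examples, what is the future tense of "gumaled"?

"gumaled" has 3 vowels. The stems with 3 vowels (ragoblel → soragoblel, zusekzif → sozusekzif) add the prefix so-.
The other pattern: stems with 2 vowels add -eka.
So gumaled → sogumaled.

sogumaled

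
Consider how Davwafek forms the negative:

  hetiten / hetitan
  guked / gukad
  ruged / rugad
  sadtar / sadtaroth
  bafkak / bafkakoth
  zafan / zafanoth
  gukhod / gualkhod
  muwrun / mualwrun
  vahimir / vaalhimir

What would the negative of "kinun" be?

"kinun" has last vowel 'u'. The one such stem in the data (muwrun → mualwrun) inserts -al- after the first vowel (as do gukhod, vahimir), so the same rule applies.
The other patterns: stems whose last vowel is 'e' change the last vowel to 'a'; stems whose last vowel is 'a' add -oth.
So kinun → kialnun.

kialnun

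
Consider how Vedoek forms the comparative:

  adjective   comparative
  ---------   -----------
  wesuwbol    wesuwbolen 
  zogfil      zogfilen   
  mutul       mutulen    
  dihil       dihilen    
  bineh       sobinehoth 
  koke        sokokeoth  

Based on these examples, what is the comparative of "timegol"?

timegolen

mutul and bineh both have 2 vowels yet inflect differently (mutulen, sobinehoth), so the number of vowels is not what conditions the rule; the final letter is.
"timegol" ends in -l. The stems ending in -l (mutul → mutulen, zogfil → zogfilen, dihil → dihilen) add -en.
The other pattern: stems ending in -e or -h add so- … -oth around the stem.
So timegol → timegolen.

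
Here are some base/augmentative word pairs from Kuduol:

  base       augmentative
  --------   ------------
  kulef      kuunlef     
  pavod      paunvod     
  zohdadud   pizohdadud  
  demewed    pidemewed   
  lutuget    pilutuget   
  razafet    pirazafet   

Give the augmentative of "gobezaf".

pigobezaf

"gobezaf" has 3 vowels. The stems with 3 vowels (zohdadud → pizohdadud, demewed → pidemewed, lutuget → pilutuget) add the prefix pi-.
The other pattern: stems with 2 vowels insert -un- after the first vowel.
So gobezaf → pigobezaf.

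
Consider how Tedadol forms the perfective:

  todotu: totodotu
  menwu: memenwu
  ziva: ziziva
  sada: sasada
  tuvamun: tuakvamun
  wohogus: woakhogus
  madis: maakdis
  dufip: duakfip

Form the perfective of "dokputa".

dodokputa

"dokputa" ends in a vowel. The stems ending in a vowel (todotu → totodotu, menwu → memenwu, ziva → ziziva) repeat the first consonant+vowel as a prefix.
So dokputa → dodokputa.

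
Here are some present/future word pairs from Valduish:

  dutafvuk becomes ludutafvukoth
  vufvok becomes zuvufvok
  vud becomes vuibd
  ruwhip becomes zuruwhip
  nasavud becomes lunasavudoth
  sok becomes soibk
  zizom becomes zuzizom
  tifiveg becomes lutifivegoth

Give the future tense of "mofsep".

zumofsep

sok and vufvok both end in -k yet inflect differently (soibk, zuvufvok), so the final letter is not what conditions the rule; the number of vowels is.
"mofsep" has 2 vowels. The stems with 2 vowels (ruwhip → zuruwhip, vufvok → zuvufvok, zizom → zuzizom) add the prefix zu-.
The other patterns: stems with 1 vowel insert -ib- after the first vowel; stems with 3 vowels add lu- … -oth around the stem.
So mofsep → zumofsep.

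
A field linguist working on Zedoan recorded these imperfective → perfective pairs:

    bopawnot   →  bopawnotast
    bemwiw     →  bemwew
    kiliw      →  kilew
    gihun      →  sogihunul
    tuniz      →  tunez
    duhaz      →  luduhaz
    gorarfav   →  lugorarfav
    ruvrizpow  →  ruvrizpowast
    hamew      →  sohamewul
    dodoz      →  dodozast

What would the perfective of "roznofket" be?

soroznofketul

tuniz and duhaz both end in -z yet inflect differently (tunez, luduhaz), so the final letter is not what conditions the rule; the last vowel is.
"roznofket" has last vowel 'e'. The one such stem in the data (hamew → sohamewul) adds so- … -ul around the stem, so the same rule applies.
So roznofket → soroznofketul.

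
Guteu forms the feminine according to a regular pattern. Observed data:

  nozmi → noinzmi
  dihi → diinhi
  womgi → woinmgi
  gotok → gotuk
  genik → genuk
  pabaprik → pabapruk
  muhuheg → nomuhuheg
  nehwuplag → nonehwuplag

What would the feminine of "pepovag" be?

nopepovag

"pepovag" ends in -g. The stems ending in -g (muhuheg → nomuhuheg, nehwuplag → nonehwuplag) add the prefix no-.
The other patterns: stems ending in -i insert -in- after the first vowel; stems ending in -k change the last vowel to 'u'.
So pepovag → nopepovag.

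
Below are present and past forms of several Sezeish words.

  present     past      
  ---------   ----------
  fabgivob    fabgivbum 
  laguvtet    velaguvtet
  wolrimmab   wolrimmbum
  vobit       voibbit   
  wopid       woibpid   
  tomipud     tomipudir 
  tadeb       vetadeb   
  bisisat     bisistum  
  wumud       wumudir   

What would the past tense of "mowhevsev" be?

vemowhevsev

bisisat and vobit both end in -t yet inflect differently (bisistum, voibbit), so the final letter is not what conditions the rule; the last vowel is.
"mowhevsev" has last vowel 'e'. The stems whose last vowel is 'e' (tadeb → vetadeb, laguvtet → velaguvtet) add the prefix ve-.
So mowhevsev → vemowhevsev.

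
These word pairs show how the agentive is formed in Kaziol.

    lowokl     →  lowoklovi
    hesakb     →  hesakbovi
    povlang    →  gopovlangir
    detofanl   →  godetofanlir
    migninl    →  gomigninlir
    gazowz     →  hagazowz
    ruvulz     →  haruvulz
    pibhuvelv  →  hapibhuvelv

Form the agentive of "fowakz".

lowokl and detofanl both end in -l yet inflect differently (lowoklovi, godetofanlir), so the final letter is not what conditions the rule; the second-to-last letter is.
"fowakz" has second-to-last letter 'k'. The stems whose second-to-last letter is 'k' (lowokl → lowoklovi, hesakb → hesakbovi) add -ovi.
So fowakz → fowakzovi.

fowakzovi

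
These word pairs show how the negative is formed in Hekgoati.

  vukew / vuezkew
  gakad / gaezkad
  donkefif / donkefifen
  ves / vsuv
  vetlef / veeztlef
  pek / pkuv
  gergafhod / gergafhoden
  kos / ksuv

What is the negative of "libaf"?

vetlef and donkefif both end in -f yet inflect differently (veeztlef, donkefifen), so the final letter is not what conditions the rule; the number of vowels is.
"libaf" has 2 vowels. The stems with 2 vowels (vetlef → veeztlef, vukew → vuezkew, gakad → gaezkad) insert -ez- after the first vowel.
The other patterns: stems with 1 vowel delete the last vowel and add -uv; stems with 3 vowels add -en.
So libaf → liezbaf.

liezbaf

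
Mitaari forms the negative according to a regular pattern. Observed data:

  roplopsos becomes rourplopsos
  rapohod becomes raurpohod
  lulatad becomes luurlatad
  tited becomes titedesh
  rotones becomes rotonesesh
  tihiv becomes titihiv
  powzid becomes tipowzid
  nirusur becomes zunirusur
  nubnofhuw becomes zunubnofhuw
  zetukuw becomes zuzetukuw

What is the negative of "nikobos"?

rapohod and tited both end in -d yet inflect differently (raurpohod, titedesh), so the final letter is not what conditions the rule; the last vowel is.
"nikobos" has last vowel 'o'. The stems whose last vowel is 'o' (roplopsos → rourplopsos, rapohod → raurpohod) insert -ur- after the first vowel.
The other patterns: stems whose last vowel is 'e' add -esh; stems whose last vowel is 'i' add the prefix ti-; stems whose last vowel is 'u' add the prefix zu-.
So nikobos → niurkobos.

niurkobos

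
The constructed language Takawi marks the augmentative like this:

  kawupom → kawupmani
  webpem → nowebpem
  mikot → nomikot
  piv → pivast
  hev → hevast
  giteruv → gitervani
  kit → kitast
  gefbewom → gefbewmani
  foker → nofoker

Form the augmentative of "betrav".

"betrav" has 2 vowels. The stems with 2 vowels (foker → nofoker, mikot → nomikot, webpem → nowebpem) add the prefix no-.
So betrav → nobetrav.

nobetrav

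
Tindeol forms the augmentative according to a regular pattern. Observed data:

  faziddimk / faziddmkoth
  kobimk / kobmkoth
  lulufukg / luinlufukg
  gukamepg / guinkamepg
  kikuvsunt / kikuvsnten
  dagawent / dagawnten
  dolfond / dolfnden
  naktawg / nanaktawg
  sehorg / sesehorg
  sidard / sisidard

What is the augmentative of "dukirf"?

dudukirf

lulufukg and naktawg both end in -g yet inflect differently (luinlufukg, nanaktawg), so the final letter is not what conditions the rule; the second-to-last letter is.
"dukirf" has second-to-last letter 'r'. The stems whose second-to-last letter is 'r' (sehorg → sesehorg, sidard → sisidard) repeat the first consonant+vowel as a prefix.
So dukirf → dudukirf.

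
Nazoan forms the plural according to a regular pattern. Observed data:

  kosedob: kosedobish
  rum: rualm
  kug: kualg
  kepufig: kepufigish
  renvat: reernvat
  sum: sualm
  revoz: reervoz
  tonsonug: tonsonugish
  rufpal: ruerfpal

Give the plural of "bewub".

beerwub

kug and tonsonug both end in -g yet inflect differently (kualg, tonsonugish), so the final letter is not what conditions the rule; the number of vowels is.
"bewub" has 2 vowels. The stems with 2 vowels (rufpal → ruerfpal, revoz → reervoz, renvat → reernvat) insert -er- after the first vowel.
The other patterns: stems with 1 vowel insert -al- after the first vowel; stems with 3 vowels add -ish.
So bewub → beerwub.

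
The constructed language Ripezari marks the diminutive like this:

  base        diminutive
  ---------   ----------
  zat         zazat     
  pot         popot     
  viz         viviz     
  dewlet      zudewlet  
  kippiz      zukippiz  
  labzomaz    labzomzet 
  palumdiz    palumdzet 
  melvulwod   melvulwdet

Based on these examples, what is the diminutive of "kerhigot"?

kerhigtet

zat and dewlet both end in -t yet inflect differently (zazat, zudewlet), so the final letter is not what conditions the rule; the number of vowels is.
"kerhigot" has 3 vowels. The stems with 3 vowels (labzomaz → labzomzet, palumdiz → palumdzet, melvulwod → melvulwdet) delete the last vowel and add -et.
The other patterns: stems with 1 vowel repeat the first consonant+vowel as a prefix; stems with 2 vowels add the prefix zu-.
So kerhigot → kerhigtet.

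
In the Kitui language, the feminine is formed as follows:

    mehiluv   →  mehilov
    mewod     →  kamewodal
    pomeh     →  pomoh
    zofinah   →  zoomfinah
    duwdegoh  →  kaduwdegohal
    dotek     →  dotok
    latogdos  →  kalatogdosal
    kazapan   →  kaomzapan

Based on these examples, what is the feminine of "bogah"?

"bogah" has last vowel 'a'. The stems whose last vowel is 'a' (kazapan → kaomzapan, zofinah → zoomfinah) insert -om- after the first vowel.
So bogah → boomgah.

boomgah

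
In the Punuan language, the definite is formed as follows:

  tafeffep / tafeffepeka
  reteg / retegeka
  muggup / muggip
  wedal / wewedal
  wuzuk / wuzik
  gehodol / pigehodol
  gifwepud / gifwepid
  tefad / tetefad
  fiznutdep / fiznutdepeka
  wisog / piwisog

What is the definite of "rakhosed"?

gifwepud and tefad both end in -d yet inflect differently (gifwepid, tetefad), so the final letter is not what conditions the rule; the last vowel is.
"rakhosed" has last vowel 'e'. The stems whose last vowel is 'e' (reteg → retegeka, tafeffep → tafeffepeka, fiznutdep → fiznutdepeka) add -eka.
So rakhosed → rakhosedeka.

rakhosedeka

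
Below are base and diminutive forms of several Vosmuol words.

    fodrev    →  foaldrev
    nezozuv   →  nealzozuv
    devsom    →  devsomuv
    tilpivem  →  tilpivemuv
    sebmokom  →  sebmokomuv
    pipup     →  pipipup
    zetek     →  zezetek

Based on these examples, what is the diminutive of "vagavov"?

fodrev and tilpivem both have last vowel 'e' yet inflect differently (foaldrev, tilpivemuv), so the last vowel is not what conditions the rule; the final letter is.
"vagavov" ends in -v. The stems ending in -v (fodrev → foaldrev, nezozuv → nealzozuv) insert -al- after the first vowel.
The other patterns: stems ending in -m add -uv; stems ending in -k or -p repeat the first consonant+vowel as a prefix.
So vagavov → vaalgavov.

vaalgavov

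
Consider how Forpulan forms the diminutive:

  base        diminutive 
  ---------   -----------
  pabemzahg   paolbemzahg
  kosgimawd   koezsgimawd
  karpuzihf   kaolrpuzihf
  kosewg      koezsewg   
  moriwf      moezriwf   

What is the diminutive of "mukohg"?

muolkohg

kosewg and pabemzahg both end in -g yet inflect differently (koezsewg, paolbemzahg), so the final letter is not what conditions the rule; the second-to-last letter is.
"mukohg" has second-to-last letter 'h'. The stems whose second-to-last letter is 'h' (pabemzahg → paolbemzahg, karpuzihf → kaolrpuzihf) insert -ol- after the first vowel.
The other pattern: stems whose second-to-last letter is 'w' insert -ez- after the first vowel.
So mukohg → muolkohg.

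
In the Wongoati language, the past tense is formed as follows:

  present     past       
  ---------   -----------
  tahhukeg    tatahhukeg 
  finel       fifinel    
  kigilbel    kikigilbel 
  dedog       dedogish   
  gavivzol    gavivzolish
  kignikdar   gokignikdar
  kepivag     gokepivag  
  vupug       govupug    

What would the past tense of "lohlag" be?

golohlag

"lohlag" has last vowel 'a'. The stems whose last vowel is 'a' (kignikdar → gokignikdar, kepivag → gokepivag) add the prefix go-.
So lohlag → golohlag.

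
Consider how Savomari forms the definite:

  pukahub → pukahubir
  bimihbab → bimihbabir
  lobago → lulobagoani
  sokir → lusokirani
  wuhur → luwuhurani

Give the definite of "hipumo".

pukahub and wuhur both have last vowel 'u' yet inflect differently (pukahubir, luwuhurani), so the last vowel is not what conditions the rule; the final letter is.
"hipumo" ends in -o. The one such stem in the data (lobago → lulobagoani) adds lu- … -ani around the stem, so the same rule applies.
So hipumo → luhipumoani.

luhipumoani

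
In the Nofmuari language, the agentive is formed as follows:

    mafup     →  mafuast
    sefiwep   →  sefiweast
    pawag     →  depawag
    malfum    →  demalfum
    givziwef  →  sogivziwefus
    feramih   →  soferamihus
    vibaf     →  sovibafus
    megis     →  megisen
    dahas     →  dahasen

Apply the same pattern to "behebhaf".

mafup and malfum both have last vowel 'u' yet inflect differently (mafuast, demalfum), so the last vowel is not what conditions the rule; the final letter is.
"behebhaf" ends in -f. The stems ending in -f (givziwef → sogivziwefus, vibaf → sovibafus) add so- … -us around the stem.
The other patterns: stems ending in -p drop the final letter and add -ast; stems ending in -g or -m add the prefix de-; stems ending in -s add -en.
So behebhaf → sobehebhafus.

sobehebhafus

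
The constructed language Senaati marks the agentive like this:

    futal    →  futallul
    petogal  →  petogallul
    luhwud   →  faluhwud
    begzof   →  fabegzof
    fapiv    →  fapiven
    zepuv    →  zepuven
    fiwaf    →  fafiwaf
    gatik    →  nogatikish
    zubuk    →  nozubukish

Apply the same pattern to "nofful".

noffullul

"nofful" ends in -l. The stems ending in -l (futal → futallul, petogal → petogallul) double the final consonant and add -ul.
So nofful → noffullul.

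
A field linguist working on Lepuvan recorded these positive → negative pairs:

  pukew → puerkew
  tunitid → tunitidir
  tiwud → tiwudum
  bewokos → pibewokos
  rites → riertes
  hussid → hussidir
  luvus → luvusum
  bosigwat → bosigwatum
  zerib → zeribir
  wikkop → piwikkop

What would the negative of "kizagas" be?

kizagasum

luvus and bewokos both end in -s yet inflect differently (luvusum, pibewokos), so the final letter is not what conditions the rule; the last vowel is.
"kizagas" has last vowel 'a'. The one such stem in the data (bosigwat → bosigwatum) adds -um, so the same rule applies.
The other patterns: stems whose last vowel is 'o' add the prefix pi-; stems whose last vowel is 'i' add -ir; stems whose last vowel is 'e' insert -er- after the first vowel.
So kizagas → kizagasum.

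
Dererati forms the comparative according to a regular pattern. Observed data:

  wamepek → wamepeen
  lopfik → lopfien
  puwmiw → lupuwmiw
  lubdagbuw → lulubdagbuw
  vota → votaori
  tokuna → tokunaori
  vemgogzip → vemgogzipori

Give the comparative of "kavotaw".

lukavotaw

"kavotaw" ends in -w. The stems ending in -w (puwmiw → lupuwmiw, lubdagbuw → lulubdagbuw) add the prefix lu-.
So kavotaw → lukavotaw.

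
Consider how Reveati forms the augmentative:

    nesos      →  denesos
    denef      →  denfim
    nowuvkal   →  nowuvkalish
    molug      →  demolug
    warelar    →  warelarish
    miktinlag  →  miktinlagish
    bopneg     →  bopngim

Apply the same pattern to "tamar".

tamarish

"tamar" has last vowel 'a'. The stems whose last vowel is 'a' (warelar → warelarish, miktinlag → miktinlagish, nowuvkal → nowuvkalish) add -ish.
The other patterns: stems whose last vowel is 'e' delete the last vowel and add -im; stems whose last vowel is 'o' or 'u' add the prefix de-.
So tamar → tamarish.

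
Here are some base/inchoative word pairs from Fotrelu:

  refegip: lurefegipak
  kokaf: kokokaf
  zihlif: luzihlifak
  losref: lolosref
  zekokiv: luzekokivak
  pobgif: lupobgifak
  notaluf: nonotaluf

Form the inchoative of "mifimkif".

pobgif and losref both end in -f yet inflect differently (lupobgifak, lolosref), so the final letter is not what conditions the rule; the last vowel is.
"mifimkif" has last vowel 'i'. The stems whose last vowel is 'i' (refegip → lurefegipak, zekokiv → luzekokivak, pobgif → lupobgifak) add lu- … -ak around the stem.
So mifimkif → lumifimkifak.

lumifimkifak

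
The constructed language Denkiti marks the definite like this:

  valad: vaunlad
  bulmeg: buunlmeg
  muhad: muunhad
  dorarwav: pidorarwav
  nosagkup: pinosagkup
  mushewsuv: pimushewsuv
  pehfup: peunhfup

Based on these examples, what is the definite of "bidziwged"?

nosagkup and pehfup both end in -p yet inflect differently (pinosagkup, peunhfup), so the final letter is not what conditions the rule; the number of vowels is.
"bidziwged" has 3 vowels. The stems with 3 vowels (dorarwav → pidorarwav, nosagkup → pinosagkup, mushewsuv → pimushewsuv) add the prefix pi-.
So bidziwged → pibidziwged.

pibidziwged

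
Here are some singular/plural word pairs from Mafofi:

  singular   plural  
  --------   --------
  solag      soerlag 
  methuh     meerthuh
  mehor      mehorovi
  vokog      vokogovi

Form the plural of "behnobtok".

vokog and solag both end in -g yet inflect differently (vokogovi, soerlag), so the final letter is not what conditions the rule; the last vowel is.
"behnobtok" has last vowel 'o'. The stems whose last vowel is 'o' (vokog → vokogovi, mehor → mehorovi) add -ovi.
The other pattern: stems whose last vowel is 'a' or 'u' insert -er- after the first vowel.
So behnobtok → behnobtokovi.

behnobtokovi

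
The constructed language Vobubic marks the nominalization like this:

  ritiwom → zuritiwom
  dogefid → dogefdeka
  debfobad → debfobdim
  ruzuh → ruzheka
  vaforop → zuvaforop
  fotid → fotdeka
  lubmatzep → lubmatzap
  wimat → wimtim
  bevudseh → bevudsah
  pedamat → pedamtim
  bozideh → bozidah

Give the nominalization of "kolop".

zukolop

"kolop" has last vowel 'o'. The stems whose last vowel is 'o' (vaforop → zuvaforop, ritiwom → zuritiwom) add the prefix zu-.
The other patterns: stems whose last vowel is 'a' delete the last vowel and add -im; stems whose last vowel is 'i' or 'u' delete the last vowel and add -eka; stems whose last vowel is 'e' change the last vowel to 'a'.
So kolop → zukolop.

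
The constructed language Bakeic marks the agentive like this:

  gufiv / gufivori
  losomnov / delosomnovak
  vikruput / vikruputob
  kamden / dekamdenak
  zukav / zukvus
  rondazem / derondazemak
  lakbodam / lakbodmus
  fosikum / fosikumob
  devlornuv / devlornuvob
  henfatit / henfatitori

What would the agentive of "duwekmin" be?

duwekminori

gufiv and devlornuv both end in -v yet inflect differently (gufivori, devlornuvob), so the final letter is not what conditions the rule; the last vowel is.
"duwekmin" has last vowel 'i'. The stems whose last vowel is 'i' (henfatit → henfatitori, gufiv → gufivori) add -ori.
So duwekmin → duwekminori.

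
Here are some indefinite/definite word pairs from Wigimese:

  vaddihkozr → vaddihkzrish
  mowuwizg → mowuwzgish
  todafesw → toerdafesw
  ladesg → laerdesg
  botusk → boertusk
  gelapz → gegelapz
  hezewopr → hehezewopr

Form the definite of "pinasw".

mowuwizg and ladesg both end in -g yet inflect differently (mowuwzgish, laerdesg), so the final letter is not what conditions the rule; the second-to-last letter is.
"pinasw" has second-to-last letter 's'. The stems whose second-to-last letter is 's' (todafesw → toerdafesw, ladesg → laerdesg, botusk → boertusk) insert -er- after the first vowel.
So pinasw → piernasw.

piernasw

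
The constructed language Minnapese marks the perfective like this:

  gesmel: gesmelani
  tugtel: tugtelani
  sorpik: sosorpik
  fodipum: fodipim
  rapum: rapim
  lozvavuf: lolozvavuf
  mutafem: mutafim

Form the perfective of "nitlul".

rapum and lozvavuf both have last vowel 'u' yet inflect differently (rapim, lolozvavuf), so the last vowel is not what conditions the rule; the final letter is.
"nitlul" ends in -l. The stems ending in -l (tugtel → tugtelani, gesmel → gesmelani) add -ani.
So nitlul → nitlulani.

nitlulani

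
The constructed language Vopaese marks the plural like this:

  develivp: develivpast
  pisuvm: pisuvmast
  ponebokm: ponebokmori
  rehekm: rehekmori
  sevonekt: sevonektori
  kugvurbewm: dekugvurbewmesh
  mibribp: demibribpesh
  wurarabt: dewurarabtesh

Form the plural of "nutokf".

nutokfori

sevonekt and wurarabt both end in -t yet inflect differently (sevonektori, dewurarabtesh), so the final letter is not what conditions the rule; the second-to-last letter is.
"nutokf" has second-to-last letter 'k'. The stems whose second-to-last letter is 'k' (sevonekt → sevonektori, rehekm → rehekmori, ponebokm → ponebokmori) add -ori.
So nutokf → nutokfori.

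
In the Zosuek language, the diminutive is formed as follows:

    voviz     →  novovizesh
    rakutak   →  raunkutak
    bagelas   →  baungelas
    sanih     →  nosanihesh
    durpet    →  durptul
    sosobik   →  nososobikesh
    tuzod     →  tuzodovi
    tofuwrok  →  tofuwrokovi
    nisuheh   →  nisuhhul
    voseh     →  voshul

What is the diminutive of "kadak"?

kaundak

nisuheh and sanih both end in -h yet inflect differently (nisuhhul, nosanihesh), so the final letter is not what conditions the rule; the last vowel is.
"kadak" has last vowel 'a'. The stems whose last vowel is 'a' (bagelas → baungelas, rakutak → raunkutak) insert -un- after the first vowel.
The other patterns: stems whose last vowel is 'e' delete the last vowel and add -ul; stems whose last vowel is 'i' add no- … -esh around the stem; stems whose last vowel is 'o' add -ovi.
So kadak → kaundak.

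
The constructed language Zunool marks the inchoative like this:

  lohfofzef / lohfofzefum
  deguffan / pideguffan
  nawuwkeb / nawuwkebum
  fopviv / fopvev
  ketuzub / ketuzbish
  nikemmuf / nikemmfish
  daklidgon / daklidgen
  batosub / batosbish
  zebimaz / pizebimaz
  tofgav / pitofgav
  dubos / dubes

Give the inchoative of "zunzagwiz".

zunzagwez

"zunzagwiz" has last vowel 'i'. The one such stem in the data (fopviv → fopvev) changes the last vowel to 'e' (as do dubos, daklidgon), so the same rule applies.
The other patterns: stems whose last vowel is 'a' add the prefix pi-; stems whose last vowel is 'e' add -um; stems whose last vowel is 'u' delete the last vowel and add -ish.
So zunzagwiz → zunzagwez.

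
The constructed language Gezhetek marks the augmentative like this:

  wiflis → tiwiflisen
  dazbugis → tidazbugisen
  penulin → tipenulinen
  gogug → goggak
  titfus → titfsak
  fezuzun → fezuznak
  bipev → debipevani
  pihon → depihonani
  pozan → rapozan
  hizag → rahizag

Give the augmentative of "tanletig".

titanletigen

wiflis and titfus both end in -s yet inflect differently (tiwiflisen, titfsak), so the final letter is not what conditions the rule; the last vowel is.
"tanletig" has last vowel 'i'. The stems whose last vowel is 'i' (wiflis → tiwiflisen, dazbugis → tidazbugisen, penulin → tipenulinen) add ti- … -en around the stem.
So tanletig → titanletigen.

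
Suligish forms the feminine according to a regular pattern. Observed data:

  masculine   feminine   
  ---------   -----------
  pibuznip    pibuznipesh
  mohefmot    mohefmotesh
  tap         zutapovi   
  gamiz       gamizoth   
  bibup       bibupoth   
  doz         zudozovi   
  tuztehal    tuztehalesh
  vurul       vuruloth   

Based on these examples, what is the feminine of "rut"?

tap and bibup both end in -p yet inflect differently (zutapovi, bibupoth), so the final letter is not what conditions the rule; the number of vowels is.
"rut" has 1 vowel. The stems with 1 vowel (tap → zutapovi, doz → zudozovi) add zu- … -ovi around the stem.
So rut → zurutovi.

zurutovi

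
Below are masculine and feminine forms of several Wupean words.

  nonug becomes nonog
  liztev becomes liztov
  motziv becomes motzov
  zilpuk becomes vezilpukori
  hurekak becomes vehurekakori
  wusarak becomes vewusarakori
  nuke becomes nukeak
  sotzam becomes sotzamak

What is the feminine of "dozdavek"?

vedozdavekori

nonug and zilpuk both have last vowel 'u' yet inflect differently (nonog, vezilpukori), so the last vowel is not what conditions the rule; the final letter is.
"dozdavek" ends in -k. The stems ending in -k (zilpuk → vezilpukori, hurekak → vehurekakori, wusarak → vewusarakori) add ve- … -ori around the stem.
The other patterns: stems ending in -g or -v change the last vowel to 'o'; stems ending in -e or -m add -ak.
So dozdavek → vedozdavekori.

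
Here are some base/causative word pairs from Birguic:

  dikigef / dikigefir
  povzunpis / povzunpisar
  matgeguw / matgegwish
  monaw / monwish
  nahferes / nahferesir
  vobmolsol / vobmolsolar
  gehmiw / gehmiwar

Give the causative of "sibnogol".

sibnogolar

"sibnogol" has last vowel 'o'. The one such stem in the data (vobmolsol → vobmolsolar) adds -ar, so the same rule applies.
So sibnogol → sibnogolar.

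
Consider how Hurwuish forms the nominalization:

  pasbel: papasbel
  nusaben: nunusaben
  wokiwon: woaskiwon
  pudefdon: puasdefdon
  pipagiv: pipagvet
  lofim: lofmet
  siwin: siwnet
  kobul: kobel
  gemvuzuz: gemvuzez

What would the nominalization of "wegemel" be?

wewegemel

nusaben and wokiwon both end in -n yet inflect differently (nunusaben, woaskiwon), so the final letter is not what conditions the rule; the last vowel is.
"wegemel" has last vowel 'e'. The stems whose last vowel is 'e' (pasbel → papasbel, nusaben → nunusaben) repeat the first consonant+vowel as a prefix.
The other patterns: stems whose last vowel is 'o' insert -as- after the first vowel; stems whose last vowel is 'i' delete the last vowel and add -et; stems whose last vowel is 'u' change the last vowel to 'e'.
So wegemel → wewegemel.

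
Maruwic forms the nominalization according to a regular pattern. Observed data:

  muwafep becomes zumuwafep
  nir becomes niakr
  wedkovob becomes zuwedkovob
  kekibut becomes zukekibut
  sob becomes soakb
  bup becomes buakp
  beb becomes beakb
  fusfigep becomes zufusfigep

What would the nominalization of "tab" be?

wedkovob and beb both end in -b yet inflect differently (zuwedkovob, beakb), so the final letter is not what conditions the rule; the number of vowels is.
"tab" has 1 vowel. The stems with 1 vowel (beb → beakb, nir → niakr, sob → soakb) insert -ak- after the first vowel.
So tab → taakb.

taakb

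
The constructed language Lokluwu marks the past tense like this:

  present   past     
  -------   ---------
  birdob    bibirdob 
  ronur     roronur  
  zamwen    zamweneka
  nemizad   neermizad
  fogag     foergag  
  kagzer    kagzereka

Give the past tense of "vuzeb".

vuzebeka

"vuzeb" has last vowel 'e'. The stems whose last vowel is 'e' (zamwen → zamweneka, kagzer → kagzereka) add -eka.
The other patterns: stems whose last vowel is 'a' insert -er- after the first vowel; stems whose last vowel is 'o' or 'u' repeat the first consonant+vowel as a prefix.
So vuzeb → vuzebeka.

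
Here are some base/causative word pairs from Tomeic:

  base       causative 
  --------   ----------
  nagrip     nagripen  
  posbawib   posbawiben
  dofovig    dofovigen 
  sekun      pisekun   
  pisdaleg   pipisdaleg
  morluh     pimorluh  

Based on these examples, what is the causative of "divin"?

dofovig and pisdaleg both end in -g yet inflect differently (dofovigen, pipisdaleg), so the final letter is not what conditions the rule; the last vowel is.
"divin" has last vowel 'i'. The stems whose last vowel is 'i' (nagrip → nagripen, posbawib → posbawiben, dofovig → dofovigen) add -en.
So divin → divinen.

divinen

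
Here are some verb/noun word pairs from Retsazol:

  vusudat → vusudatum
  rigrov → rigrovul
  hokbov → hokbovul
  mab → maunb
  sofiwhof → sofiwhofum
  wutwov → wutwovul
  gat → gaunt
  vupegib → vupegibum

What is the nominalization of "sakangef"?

sakangefum

gat and vusudat both end in -t yet inflect differently (gaunt, vusudatum), so the final letter is not what conditions the rule; the number of vowels is.
"sakangef" has 3 vowels. The stems with 3 vowels (vusudat → vusudatum, vupegib → vupegibum, sofiwhof → sofiwhofum) add -um.
So sakangef → sakangefum.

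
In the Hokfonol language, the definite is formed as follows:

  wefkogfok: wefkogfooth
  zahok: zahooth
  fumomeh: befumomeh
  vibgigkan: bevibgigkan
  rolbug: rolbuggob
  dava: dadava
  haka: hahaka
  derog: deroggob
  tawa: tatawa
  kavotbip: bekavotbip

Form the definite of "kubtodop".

derog and zahok both have last vowel 'o' yet inflect differently (deroggob, zahooth), so the last vowel is not what conditions the rule; the final letter is.
"kubtodop" ends in -p. The one such stem in the data (kavotbip → bekavotbip) adds the prefix be-, so the same rule applies.
So kubtodop → bekubtodop.

bekubtodop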